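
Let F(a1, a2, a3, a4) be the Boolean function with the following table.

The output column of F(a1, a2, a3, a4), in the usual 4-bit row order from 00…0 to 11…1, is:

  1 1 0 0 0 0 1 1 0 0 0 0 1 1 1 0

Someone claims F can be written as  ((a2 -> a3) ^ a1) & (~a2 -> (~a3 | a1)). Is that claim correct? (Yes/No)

Check the formula against F row by row:
  a1=0, a2=0, a3=0, a4=0: formula gives 1, F = 1 ✓
  a1=0, a2=0, a3=0, a4=1: formula gives 1, F = 1 ✓
  a1=0, a2=0, a3=1, a4=0: formula gives 0, F = 0 ✓
  a1=0, a2=0, a3=1, a4=1: formula gives 0, F = 0 ✓
  …
  a1=1, a2=1, a3=1, a4=0: formula gives 0, but F = 1 ✗
A single disagreement suffices: at (1,1,1,0) they differ, so the formula does not compute F.

No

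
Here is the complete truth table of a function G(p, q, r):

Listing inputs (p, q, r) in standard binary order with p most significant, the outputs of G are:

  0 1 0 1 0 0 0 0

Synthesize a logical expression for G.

G(p, q, r) = ((~p & ~q) & r) | ((~p & q) & r)

The 1-rows are (0,0,1), (0,1,1). Each contributes one minterm — ¬p·¬q·r; ¬p·q·r — and their disjunction is a sum-of-products form of G.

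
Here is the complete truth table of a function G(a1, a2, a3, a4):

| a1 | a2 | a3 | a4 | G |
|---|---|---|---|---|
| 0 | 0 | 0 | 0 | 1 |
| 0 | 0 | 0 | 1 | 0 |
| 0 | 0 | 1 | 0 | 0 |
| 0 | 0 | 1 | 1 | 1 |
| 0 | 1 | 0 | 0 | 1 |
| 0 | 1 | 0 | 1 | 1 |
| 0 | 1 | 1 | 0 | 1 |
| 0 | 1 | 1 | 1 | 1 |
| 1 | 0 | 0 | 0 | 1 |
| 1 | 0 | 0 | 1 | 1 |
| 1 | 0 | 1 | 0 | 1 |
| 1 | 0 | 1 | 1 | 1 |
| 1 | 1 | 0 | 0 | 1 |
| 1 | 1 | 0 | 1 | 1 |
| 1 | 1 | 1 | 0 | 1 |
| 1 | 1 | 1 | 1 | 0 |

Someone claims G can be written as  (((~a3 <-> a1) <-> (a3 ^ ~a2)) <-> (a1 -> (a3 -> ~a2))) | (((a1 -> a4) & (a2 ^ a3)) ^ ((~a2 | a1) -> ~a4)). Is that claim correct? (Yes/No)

No

Test each input against both G and the formula:
  a1=0, a2=0, a3=0, a4=0: formula gives 1, G = 1 ✓
  a1=0, a2=0, a3=0, a4=1: formula gives 0, G = 0 ✓
  a1=0, a2=0, a3=1, a4=0: formula gives 0, G = 0 ✓
  a1=0, a2=0, a3=1, a4=1: formula gives 1, G = 1 ✓
  …
  a1=1, a2=1, a3=1, a4=1: formula gives 1, but G = 0 ✗
Since they disagree at (1,1,1,1), the expression is not a correct formula for G.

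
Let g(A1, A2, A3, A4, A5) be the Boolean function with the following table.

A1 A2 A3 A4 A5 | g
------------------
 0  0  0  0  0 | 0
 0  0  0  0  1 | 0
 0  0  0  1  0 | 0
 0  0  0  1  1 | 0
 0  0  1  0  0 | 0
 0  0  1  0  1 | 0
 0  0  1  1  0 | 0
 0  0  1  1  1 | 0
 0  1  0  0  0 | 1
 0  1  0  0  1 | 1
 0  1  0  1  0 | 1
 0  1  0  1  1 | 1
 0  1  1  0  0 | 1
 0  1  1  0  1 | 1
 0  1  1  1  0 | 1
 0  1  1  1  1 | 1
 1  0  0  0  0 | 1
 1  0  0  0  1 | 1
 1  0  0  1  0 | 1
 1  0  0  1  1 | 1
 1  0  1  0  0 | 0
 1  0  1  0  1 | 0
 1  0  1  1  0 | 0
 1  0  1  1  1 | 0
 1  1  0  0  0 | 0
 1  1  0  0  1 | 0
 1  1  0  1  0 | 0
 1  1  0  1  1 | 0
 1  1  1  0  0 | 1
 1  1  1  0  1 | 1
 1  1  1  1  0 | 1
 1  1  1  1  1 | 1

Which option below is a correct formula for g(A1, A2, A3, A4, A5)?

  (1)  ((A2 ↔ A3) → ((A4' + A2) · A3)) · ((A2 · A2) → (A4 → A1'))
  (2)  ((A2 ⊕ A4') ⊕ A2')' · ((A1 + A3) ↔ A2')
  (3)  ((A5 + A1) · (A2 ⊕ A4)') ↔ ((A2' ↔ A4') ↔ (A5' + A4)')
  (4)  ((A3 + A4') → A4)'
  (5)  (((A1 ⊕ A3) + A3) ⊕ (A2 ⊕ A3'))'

(1): at (0,0,1,0,0) it gives 1, but g = 0 — eliminated.
(2): at (0,0,1,0,0) it gives 1, but g = 0 — eliminated.
(3): at (0,0,0,0,0) it gives 1, but g = 0 — eliminated.
(4): at (0,0,0,0,0) it gives 1, but g = 0 — eliminated.
That leaves (5). Evaluating it on every row reproduces the table of g exactly.

5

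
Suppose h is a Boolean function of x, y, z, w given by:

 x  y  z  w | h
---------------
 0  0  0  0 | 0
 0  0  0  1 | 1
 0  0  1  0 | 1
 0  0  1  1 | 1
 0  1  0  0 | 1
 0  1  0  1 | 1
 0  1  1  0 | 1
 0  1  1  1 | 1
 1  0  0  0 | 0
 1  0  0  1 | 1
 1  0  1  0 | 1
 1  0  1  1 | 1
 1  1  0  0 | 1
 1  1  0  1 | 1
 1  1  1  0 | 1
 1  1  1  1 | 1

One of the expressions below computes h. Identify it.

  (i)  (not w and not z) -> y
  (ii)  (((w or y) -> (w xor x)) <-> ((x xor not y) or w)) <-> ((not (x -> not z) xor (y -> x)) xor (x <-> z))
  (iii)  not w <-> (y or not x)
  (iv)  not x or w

i

(ii) fails at (0,0,0,1): the formula yields 0, h is 1.
(iii) fails at (0,0,0,0): the formula yields 1, h is 0.
(iv) fails at (0,0,0,0): the formula yields 1, h is 0.
Only (i) survives; checking it on all 16 rows confirms it matches h.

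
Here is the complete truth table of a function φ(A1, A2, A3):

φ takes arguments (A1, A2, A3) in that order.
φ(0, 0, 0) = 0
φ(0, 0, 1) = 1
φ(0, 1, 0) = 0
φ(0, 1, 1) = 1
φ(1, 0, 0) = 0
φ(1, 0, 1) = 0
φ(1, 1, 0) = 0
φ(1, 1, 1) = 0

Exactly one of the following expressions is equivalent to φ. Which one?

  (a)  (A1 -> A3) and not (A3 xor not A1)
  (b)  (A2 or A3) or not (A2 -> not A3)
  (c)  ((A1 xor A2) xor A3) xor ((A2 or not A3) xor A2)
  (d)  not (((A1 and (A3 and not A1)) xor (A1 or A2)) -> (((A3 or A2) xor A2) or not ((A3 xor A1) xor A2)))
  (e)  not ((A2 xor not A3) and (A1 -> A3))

(b): at (0,1,0) it gives 1, but φ = 0 — eliminated.
(c): at (0,0,0) it gives 1, but φ = 0 — eliminated.
(d): at (0,0,1) it gives 0, but φ = 1 — eliminated.
(e): at (0,1,0) it gives 1, but φ = 0 — eliminated.
That leaves (a). Evaluating it on every row reproduces the table of φ exactly.

a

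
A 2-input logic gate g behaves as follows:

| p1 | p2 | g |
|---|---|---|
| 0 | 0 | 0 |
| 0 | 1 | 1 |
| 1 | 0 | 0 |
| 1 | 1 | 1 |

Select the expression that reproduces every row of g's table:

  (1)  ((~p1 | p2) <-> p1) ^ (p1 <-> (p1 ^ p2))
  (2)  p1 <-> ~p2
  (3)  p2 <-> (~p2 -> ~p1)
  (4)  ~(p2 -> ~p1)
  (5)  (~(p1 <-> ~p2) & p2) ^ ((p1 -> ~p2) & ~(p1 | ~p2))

(1) fails at (0,0): the formula yields 1, g is 0.
(2) fails at (1,0): the formula yields 1, g is 0.
(3) fails at (1,0): the formula yields 1, g is 0.
(4) fails at (0,1): the formula yields 0, g is 1.
(5) is the remaining candidate, and it agrees with g on all 4 inputs.

5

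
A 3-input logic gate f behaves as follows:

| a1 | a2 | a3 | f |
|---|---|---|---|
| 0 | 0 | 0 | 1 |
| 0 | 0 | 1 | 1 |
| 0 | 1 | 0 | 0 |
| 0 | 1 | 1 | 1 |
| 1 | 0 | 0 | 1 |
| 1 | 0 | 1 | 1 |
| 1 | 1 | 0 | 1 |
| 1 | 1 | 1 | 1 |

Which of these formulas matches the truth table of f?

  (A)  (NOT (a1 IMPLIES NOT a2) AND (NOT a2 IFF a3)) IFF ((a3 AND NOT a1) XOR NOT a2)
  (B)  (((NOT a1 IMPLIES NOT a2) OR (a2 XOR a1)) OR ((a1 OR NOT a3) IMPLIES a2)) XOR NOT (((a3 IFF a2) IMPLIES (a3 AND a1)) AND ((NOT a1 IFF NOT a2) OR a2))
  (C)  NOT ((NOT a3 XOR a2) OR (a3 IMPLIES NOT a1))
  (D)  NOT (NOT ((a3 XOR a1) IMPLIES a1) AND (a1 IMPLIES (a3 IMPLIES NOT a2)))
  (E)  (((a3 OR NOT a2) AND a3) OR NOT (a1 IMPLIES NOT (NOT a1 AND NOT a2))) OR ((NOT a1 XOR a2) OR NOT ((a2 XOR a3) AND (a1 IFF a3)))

(A) fails at (0,0,0): the formula yields 0, f is 1.
(B) fails at (0,0,0): the formula yields 0, f is 1.
(C) fails at (0,0,0): the formula yields 0, f is 1.
(D) fails at (0,0,1): the formula yields 0, f is 1.
Only (E) survives; checking it on all 8 rows confirms it matches f.

E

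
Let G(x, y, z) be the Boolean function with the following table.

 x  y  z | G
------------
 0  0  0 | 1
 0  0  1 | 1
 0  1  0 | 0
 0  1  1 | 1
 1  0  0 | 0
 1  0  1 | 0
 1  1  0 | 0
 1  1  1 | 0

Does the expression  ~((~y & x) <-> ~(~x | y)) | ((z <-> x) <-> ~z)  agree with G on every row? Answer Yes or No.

No

Evaluate ~((~y & x) <-> ~(~x | y)) | ((z <-> x) <-> ~z) on each row and compare to G:
  x=0, y=0, z=0: formula gives 1, G = 1 ✓
  x=0, y=0, z=1: formula gives 1, G = 1 ✓
  x=0, y=1, z=0: formula gives 1, but G = 0 ✗
A single disagreement suffices: at (0,1,0) they differ, so the formula does not compute G.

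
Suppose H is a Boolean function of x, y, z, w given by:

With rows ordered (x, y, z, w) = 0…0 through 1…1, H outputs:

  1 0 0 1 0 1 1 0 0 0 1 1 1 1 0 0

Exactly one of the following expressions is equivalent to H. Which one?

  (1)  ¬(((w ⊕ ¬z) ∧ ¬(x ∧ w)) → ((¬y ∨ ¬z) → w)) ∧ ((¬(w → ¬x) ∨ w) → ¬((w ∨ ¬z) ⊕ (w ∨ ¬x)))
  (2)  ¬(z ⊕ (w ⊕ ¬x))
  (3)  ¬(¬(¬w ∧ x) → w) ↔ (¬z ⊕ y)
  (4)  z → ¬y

3

(1): at (0,0,1,1) it gives 0, but H = 1 — eliminated.
(2): at (0,0,0,0) it gives 0, but H = 1 — eliminated.
(4): at (0,0,0,1) it gives 1, but H = 0 — eliminated.
Only (3) survives; checking it on all 16 rows confirms it matches H.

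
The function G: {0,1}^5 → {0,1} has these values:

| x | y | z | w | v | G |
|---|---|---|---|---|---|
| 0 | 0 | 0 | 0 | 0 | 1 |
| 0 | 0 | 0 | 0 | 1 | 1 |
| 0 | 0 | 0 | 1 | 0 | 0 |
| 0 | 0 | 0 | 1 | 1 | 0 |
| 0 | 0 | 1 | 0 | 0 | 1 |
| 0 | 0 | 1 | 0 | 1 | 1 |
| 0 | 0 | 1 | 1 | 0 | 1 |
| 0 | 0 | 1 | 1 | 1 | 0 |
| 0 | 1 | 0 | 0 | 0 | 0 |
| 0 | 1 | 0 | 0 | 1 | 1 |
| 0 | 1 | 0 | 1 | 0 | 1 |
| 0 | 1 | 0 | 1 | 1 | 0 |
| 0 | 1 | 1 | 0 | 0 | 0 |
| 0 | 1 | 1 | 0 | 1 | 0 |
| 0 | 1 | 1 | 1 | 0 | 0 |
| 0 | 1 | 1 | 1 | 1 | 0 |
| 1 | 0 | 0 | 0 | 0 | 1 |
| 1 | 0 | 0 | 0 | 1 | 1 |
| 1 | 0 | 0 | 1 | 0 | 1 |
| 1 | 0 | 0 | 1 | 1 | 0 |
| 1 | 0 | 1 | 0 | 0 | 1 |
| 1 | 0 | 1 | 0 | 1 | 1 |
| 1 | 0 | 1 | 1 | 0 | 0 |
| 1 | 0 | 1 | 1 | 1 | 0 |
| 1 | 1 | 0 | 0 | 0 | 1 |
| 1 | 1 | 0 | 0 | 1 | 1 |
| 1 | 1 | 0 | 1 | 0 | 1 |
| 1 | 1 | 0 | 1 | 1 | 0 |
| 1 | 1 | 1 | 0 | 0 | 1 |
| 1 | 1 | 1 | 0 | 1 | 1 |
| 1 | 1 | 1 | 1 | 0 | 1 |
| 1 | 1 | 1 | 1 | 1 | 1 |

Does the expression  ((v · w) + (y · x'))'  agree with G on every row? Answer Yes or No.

No

Evaluate ((v · w) + (y · x'))' on each row and compare to G:
  x=0, y=0, z=0, w=0, v=0: formula gives 1, G = 1 ✓
  x=0, y=0, z=0, w=0, v=1: formula gives 1, G = 1 ✓
  x=0, y=0, z=0, w=1, v=0: formula gives 1, but G = 0 ✗
Since they disagree at (0,0,0,1,0), the expression is not a correct formula for G.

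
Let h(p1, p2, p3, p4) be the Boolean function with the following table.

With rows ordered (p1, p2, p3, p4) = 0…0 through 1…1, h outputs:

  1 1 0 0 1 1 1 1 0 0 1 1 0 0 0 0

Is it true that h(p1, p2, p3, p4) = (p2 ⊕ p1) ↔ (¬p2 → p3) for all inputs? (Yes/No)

Yes

Check the formula against h row by row:
  p1=0, p2=0, p3=0, p4=0: formula gives 1, h = 1 ✓
  p1=0, p2=0, p3=0, p4=1: formula gives 1, h = 1 ✓
  p1=0, p2=0, p3=1, p4=0: formula gives 0, h = 0 ✓
  p1=0, p2=0, p3=1, p4=1: formula gives 0, h = 0 ✓
  …and likewise for the remaining 12 rows.
All 16 rows match — the expression computes h exactly.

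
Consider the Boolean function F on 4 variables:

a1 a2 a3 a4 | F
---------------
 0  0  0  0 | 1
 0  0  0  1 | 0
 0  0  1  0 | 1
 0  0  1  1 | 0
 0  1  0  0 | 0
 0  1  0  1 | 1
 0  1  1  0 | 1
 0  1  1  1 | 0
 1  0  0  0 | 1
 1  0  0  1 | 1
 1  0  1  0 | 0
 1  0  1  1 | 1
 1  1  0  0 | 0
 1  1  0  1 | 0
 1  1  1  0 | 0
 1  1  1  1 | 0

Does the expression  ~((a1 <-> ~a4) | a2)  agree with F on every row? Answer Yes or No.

No

Test each input against both F and the formula:
  a1=0, a2=0, a3=0, a4=0: formula gives 1, F = 1 ✓
  a1=0, a2=0, a3=0, a4=1: formula gives 0, F = 0 ✓
  a1=0, a2=0, a3=1, a4=0: formula gives 1, F = 1 ✓
  a1=0, a2=0, a3=1, a4=1: formula gives 0, F = 0 ✓
  …
  a1=0, a2=1, a3=0, a4=1: formula gives 0, but F = 1 ✗
Since they disagree at (0,1,0,1), the expression is not a correct formula for F.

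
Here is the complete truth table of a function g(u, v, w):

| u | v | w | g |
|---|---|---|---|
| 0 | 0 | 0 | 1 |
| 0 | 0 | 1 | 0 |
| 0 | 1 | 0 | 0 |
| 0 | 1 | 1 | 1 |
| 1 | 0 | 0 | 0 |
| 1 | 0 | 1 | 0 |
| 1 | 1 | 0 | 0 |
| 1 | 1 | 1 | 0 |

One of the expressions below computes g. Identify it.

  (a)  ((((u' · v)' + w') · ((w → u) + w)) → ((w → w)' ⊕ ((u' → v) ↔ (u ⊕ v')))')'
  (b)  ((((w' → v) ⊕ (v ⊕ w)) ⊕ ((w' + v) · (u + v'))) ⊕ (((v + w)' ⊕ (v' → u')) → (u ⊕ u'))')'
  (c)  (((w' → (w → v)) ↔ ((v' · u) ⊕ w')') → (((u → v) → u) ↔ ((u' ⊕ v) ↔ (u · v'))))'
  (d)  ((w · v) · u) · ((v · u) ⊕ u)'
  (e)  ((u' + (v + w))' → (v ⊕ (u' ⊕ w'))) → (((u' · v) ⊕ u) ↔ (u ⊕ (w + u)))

(a): at (0,0,0) it gives 0, but g = 1 — eliminated.
(b): at (0,0,0) it gives 0, but g = 1 — eliminated.
(c): at (0,0,0) it gives 0, but g = 1 — eliminated.
(d): at (0,0,0) it gives 0, but g = 1 — eliminated.
(e) is the remaining candidate, and it agrees with g on all 8 inputs.

e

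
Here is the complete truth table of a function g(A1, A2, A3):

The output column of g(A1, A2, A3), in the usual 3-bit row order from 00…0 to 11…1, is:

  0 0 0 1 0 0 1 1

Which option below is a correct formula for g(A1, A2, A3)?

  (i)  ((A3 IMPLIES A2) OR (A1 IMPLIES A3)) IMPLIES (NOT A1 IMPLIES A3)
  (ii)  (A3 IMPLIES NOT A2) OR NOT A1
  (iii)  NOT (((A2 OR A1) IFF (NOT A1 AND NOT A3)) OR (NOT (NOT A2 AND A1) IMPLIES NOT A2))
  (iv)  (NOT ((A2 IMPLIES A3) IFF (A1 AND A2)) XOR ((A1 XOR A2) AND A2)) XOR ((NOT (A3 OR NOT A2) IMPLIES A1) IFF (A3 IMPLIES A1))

iii

(i): at (0,0,1) it gives 1, but g = 0 — eliminated.
(ii): at (0,0,0) it gives 1, but g = 0 — eliminated.
(iv): at (0,0,1) it gives 1, but g = 0 — eliminated.
(iii) is the remaining candidate, and it agrees with g on all 8 inputs.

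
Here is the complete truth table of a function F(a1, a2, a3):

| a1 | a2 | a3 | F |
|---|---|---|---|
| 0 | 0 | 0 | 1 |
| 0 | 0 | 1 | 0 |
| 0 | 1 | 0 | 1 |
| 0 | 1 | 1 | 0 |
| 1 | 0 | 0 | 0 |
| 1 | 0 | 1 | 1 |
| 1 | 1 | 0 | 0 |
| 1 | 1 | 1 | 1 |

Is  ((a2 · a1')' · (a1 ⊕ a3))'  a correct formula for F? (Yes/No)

Check the formula against F row by row:
  a1=0, a2=0, a3=0: formula gives 1, F = 1 ✓
  a1=0, a2=0, a3=1: formula gives 0, F = 0 ✓
  a1=0, a2=1, a3=0: formula gives 1, F = 1 ✓
  a1=0, a2=1, a3=1: formula gives 1, but F = 0 ✗
A single disagreement suffices: at (0,1,1) they differ, so the formula does not compute F.

No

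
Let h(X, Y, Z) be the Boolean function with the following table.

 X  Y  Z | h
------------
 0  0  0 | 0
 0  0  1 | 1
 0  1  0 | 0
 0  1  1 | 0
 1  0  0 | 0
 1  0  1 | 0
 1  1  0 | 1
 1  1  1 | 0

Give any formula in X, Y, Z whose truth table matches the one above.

h=1 on 2 inputs: (0,0,1), (1,1,0). Reading each as a conjunction of literals (¬X·¬Y·Z, X·Y·¬Z) and taking the OR gives the canonical DNF.

h(X, Y, Z) = ((NOT X AND NOT Y) AND Z) OR ((X AND Y) AND NOT Z)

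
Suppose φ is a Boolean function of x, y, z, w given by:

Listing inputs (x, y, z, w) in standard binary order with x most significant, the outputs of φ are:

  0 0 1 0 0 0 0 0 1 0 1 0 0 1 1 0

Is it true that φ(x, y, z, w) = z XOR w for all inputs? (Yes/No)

Test each input against both φ and the formula:
  x=0, y=0, z=0, w=0: formula gives 0, φ = 0 ✓
  x=0, y=0, z=0, w=1: formula gives 1, but φ = 0 ✗
Since they disagree at (0,0,0,1), the expression is not a correct formula for φ.

No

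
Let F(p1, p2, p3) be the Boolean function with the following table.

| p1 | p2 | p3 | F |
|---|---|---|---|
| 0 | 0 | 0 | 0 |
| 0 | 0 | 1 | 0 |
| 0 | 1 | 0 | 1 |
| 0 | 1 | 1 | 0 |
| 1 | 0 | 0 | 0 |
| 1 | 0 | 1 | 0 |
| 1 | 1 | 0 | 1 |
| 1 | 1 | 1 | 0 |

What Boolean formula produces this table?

F(p1, p2, p3) = ((NOT p1 AND p2) AND NOT p3) OR ((p1 AND p2) AND NOT p3)

The 1-rows are (0,1,0), (1,1,0). Each contributes one minterm — ¬p1·p2·¬p3; p1·p2·¬p3 — and their disjunction is a sum-of-products form of F.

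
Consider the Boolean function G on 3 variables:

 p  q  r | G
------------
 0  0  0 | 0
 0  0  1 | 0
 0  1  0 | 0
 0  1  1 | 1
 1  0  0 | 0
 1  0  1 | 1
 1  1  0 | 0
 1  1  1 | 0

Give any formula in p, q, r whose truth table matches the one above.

Collect the rows where G=1 — (0,1,1), (1,0,1) — and write one minterm per row: ¬p·q·r, p·¬q·r. Their union (logical OR) reproduces the table exactly.

G(p, q, r) = ((~p & q) & r) | ((p & ~q) & r)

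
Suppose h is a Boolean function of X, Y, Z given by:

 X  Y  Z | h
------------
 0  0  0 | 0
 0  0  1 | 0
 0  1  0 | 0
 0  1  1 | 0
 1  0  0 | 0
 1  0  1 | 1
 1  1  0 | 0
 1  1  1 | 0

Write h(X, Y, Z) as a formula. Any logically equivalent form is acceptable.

h(X, Y, Z) = (X AND NOT Y) AND Z

Only row (1,0,1) gives 1. That row's minterm X·¬Y·Z is h directly.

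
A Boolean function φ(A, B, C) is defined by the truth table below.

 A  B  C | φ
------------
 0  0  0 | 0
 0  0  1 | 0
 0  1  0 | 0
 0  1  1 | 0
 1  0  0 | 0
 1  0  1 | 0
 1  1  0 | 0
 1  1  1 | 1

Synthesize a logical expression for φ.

The output is 1 only when every input is 1 — the AND of all inputs.

φ(A, B, C) = (A AND B) AND C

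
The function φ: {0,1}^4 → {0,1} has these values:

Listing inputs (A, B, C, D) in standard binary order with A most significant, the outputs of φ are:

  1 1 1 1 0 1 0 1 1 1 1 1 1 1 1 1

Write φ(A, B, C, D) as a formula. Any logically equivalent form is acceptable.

There are just 2 zero rows: (0,1,0,0), (0,1,1,0). Their minterms are ¬A·B·¬C·¬D, ¬A·B·C·¬D; the OR of those covers precisely the 0-outputs, and negating it yields φ.

φ(A, B, C, D) = NOT ((((NOT A AND B) AND NOT C) AND NOT D) OR (((NOT A AND B) AND C) AND NOT D))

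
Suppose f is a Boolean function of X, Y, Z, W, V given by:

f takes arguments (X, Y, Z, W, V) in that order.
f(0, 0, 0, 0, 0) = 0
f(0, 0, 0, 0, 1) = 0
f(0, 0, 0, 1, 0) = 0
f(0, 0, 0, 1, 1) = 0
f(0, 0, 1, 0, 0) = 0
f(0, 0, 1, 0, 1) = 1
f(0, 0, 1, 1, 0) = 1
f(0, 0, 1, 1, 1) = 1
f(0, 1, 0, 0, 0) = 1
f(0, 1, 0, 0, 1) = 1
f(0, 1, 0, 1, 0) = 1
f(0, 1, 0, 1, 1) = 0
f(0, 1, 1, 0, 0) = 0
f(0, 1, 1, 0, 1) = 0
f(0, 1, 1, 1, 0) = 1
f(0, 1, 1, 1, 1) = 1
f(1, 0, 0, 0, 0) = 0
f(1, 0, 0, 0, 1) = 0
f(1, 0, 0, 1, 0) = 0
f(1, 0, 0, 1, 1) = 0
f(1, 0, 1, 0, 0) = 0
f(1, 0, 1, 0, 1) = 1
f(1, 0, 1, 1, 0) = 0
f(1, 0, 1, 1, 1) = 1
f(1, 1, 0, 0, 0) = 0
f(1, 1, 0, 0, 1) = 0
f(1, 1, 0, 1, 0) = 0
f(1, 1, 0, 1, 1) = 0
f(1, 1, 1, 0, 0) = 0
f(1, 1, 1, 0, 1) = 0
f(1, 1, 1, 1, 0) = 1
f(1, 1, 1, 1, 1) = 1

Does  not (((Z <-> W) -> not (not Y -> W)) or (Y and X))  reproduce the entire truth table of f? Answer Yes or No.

No

Test each input against both f and the formula:
  X=0, Y=0, Z=0, W=0, V=0: formula gives 0, f = 0 ✓
  X=0, Y=0, Z=0, W=0, V=1: formula gives 0, f = 0 ✓
  X=0, Y=0, Z=0, W=1, V=0: formula gives 0, f = 0 ✓
  X=0, Y=0, Z=0, W=1, V=1: formula gives 0, f = 0 ✓
  …
  X=0, Y=0, Z=1, W=0, V=1: formula gives 0, but f = 1 ✗
Since they disagree at (0,0,1,0,1), the expression is not a correct formula for f.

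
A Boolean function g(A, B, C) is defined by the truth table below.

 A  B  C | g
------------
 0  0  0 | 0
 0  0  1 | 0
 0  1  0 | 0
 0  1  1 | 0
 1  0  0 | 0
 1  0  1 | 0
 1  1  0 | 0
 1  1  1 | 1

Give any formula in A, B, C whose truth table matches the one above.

g(A, B, C) = (A AND B) AND C

The output is 1 only when every input is 1 — the AND of all inputs.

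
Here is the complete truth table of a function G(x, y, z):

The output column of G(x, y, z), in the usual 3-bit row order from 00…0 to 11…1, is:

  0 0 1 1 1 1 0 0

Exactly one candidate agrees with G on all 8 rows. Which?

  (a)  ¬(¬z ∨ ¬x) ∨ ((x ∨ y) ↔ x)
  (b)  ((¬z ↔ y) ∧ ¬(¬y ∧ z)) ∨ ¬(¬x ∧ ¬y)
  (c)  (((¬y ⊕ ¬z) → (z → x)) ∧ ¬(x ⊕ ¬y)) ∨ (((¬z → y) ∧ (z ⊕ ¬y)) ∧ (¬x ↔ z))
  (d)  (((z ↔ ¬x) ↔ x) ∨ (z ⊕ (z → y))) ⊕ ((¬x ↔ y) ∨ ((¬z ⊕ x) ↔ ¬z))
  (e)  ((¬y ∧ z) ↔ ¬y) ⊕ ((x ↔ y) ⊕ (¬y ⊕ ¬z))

(a): at (0,0,0) it gives 1, but G = 0 — eliminated.
(b): at (1,1,0) it gives 1, but G = 0 — eliminated.
(d): at (0,1,0) it gives 0, but G = 1 — eliminated.
(e): at (0,0,0) it gives 1, but G = 0 — eliminated.
That leaves (c). Evaluating it on every row reproduces the table of G exactly.

c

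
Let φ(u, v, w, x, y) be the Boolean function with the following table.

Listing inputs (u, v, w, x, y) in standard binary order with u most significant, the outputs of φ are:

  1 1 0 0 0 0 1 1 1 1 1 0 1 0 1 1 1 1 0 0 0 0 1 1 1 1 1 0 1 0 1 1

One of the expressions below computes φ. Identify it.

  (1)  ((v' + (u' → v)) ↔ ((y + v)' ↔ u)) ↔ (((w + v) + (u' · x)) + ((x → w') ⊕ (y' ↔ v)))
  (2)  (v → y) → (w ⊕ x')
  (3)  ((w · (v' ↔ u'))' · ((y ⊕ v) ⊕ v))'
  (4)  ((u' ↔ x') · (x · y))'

(1) disagrees with φ on (0,0,0,0,0) (formula → 0, table → 1); rule it out.
(3) disagrees with φ on (0,0,0,0,1) (formula → 0, table → 1); rule it out.
(4) disagrees with φ on (0,0,0,1,0) (formula → 1, table → 0); rule it out.
Only (2) survives; checking it on all 32 rows confirms it matches φ.

2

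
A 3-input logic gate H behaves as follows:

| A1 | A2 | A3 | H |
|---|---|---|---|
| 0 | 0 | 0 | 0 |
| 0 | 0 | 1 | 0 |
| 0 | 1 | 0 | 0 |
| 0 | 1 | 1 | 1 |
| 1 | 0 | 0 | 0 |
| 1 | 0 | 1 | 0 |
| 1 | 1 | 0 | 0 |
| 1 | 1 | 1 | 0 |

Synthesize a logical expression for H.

H(A1, A2, A3) = (~A1 & A2) & A3

H is 1 on exactly one input, (0,1,1), whose minterm is ¬A1·A2·A3. So H is just that conjunction.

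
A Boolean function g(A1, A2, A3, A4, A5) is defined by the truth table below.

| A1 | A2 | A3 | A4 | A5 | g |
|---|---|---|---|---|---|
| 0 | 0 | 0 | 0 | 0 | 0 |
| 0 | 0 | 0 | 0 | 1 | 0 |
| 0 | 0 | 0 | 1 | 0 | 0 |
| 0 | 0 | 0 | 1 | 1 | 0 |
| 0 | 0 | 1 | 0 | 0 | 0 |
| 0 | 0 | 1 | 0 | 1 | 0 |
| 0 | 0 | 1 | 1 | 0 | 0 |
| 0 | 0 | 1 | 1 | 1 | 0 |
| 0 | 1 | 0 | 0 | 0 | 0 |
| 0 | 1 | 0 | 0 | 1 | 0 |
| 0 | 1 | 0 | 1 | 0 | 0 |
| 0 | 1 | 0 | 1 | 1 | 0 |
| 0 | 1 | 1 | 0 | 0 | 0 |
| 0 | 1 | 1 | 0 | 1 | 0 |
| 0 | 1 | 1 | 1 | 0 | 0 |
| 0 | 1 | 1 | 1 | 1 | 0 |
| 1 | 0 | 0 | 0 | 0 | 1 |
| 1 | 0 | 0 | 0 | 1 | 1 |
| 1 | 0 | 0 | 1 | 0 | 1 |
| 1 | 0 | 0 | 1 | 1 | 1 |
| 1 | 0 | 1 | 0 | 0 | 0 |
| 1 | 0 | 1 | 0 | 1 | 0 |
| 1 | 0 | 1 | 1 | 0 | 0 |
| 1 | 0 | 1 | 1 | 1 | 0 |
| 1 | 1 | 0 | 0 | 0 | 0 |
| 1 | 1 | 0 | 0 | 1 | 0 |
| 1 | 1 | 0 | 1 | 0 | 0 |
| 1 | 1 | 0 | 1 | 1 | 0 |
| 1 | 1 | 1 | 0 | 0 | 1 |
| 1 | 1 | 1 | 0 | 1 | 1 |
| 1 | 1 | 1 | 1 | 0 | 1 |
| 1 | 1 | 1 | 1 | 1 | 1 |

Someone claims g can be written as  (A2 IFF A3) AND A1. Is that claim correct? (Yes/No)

Yes

Evaluate (A2 IFF A3) AND A1 on each row and compare to g:
  A1=0, A2=0, A3=0, A4=0, A5=0: formula gives 0, g = 0 ✓
  A1=0, A2=0, A3=0, A4=0, A5=1: formula gives 0, g = 0 ✓
  A1=0, A2=0, A3=0, A4=1, A5=0: formula gives 0, g = 0 ✓
  A1=0, A2=0, A3=0, A4=1, A5=1: formula gives 0, g = 0 ✓
  …and likewise for the remaining 28 rows.
Every row agrees, so the formula is equivalent.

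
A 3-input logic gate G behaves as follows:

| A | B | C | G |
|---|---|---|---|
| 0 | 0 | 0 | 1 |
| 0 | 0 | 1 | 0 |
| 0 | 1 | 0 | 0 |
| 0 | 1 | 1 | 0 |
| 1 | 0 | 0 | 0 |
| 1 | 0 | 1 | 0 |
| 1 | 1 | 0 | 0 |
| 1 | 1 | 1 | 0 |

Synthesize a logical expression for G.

G(A, B, C) = ¬((A ∨ B) ∨ C)

The output is 1 only when every input is 0 — NOR of all inputs.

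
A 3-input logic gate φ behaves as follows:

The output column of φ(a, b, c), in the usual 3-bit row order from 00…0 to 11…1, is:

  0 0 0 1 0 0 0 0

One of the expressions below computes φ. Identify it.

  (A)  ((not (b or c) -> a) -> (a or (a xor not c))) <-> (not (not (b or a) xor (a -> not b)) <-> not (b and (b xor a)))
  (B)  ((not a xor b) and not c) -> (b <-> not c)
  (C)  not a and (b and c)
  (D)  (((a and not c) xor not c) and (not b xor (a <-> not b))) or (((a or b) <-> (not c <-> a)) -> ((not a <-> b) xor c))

C

(A) disagrees with φ on (0,0,0) (formula → 1, table → 0); rule it out.
(B) disagrees with φ on (0,0,1) (formula → 1, table → 0); rule it out.
(D) disagrees with φ on (0,0,0) (formula → 1, table → 0); rule it out.
That leaves (C). Evaluating it on every row reproduces the table of φ exactly.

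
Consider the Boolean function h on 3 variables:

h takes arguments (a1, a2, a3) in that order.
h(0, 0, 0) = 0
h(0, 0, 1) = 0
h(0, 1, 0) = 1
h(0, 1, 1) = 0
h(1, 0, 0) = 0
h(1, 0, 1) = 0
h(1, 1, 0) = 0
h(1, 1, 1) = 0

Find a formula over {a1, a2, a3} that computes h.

Only row (0,1,0) gives 1. That row's minterm ¬a1·a2·¬a3 is h directly.

h(a1, a2, a3) = (NOT a1 AND a2) AND NOT a3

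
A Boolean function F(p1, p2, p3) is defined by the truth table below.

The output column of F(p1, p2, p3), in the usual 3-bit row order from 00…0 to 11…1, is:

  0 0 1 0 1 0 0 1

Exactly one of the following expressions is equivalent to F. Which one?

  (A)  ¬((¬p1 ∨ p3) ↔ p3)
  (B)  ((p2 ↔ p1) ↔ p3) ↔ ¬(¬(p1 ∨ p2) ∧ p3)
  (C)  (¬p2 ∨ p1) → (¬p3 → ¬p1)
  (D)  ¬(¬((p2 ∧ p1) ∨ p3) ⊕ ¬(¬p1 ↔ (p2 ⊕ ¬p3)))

B

(A) disagrees with F on (0,0,0) (formula → 1, table → 0); rule it out.
(C) disagrees with F on (0,0,0) (formula → 1, table → 0); rule it out.
(D) disagrees with F on (0,1,1) (formula → 1, table → 0); rule it out.
That leaves (B). Evaluating it on every row reproduces the table of F exactly.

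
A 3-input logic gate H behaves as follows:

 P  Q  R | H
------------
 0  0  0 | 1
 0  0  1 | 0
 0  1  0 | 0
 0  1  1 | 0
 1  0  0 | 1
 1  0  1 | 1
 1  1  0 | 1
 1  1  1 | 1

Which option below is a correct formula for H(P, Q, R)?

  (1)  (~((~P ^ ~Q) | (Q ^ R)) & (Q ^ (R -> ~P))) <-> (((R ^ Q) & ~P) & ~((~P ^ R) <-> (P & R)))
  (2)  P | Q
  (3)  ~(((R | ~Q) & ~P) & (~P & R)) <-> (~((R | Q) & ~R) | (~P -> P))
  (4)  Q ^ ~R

(1): at (0,0,0) it gives 0, but H = 1 — eliminated.
(2): at (0,0,0) it gives 0, but H = 1 — eliminated.
(4): at (0,1,1) it gives 1, but H = 0 — eliminated.
That leaves (3). Evaluating it on every row reproduces the table of H exactly.

3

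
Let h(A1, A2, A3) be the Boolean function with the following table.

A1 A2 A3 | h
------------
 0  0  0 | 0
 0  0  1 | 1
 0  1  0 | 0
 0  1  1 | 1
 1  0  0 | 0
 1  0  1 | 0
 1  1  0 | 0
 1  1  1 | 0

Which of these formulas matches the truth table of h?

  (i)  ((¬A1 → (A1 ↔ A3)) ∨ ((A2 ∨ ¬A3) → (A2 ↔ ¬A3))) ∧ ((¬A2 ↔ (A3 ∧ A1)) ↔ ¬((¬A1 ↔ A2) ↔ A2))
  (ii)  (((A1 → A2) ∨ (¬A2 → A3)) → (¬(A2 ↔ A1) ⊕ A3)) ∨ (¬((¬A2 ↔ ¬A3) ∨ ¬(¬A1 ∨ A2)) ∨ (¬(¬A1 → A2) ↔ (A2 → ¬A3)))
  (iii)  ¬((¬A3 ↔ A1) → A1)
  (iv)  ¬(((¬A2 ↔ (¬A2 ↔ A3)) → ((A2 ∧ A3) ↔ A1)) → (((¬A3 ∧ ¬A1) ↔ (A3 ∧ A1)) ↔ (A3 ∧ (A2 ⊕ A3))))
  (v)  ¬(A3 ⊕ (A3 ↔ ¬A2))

(i) fails at (0,0,0): the formula yields 1, h is 0.
(ii) fails at (0,0,0): the formula yields 1, h is 0.
(iv) fails at (0,0,1): the formula yields 0, h is 1.
(v) fails at (0,0,0): the formula yields 1, h is 0.
(iii) is the remaining candidate, and it agrees with h on all 8 inputs.

iii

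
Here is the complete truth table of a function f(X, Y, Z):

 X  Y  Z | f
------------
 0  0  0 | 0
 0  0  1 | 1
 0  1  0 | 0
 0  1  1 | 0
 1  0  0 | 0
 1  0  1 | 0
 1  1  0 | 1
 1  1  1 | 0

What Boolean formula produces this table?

f(X, Y, Z) = ((NOT X AND NOT Y) AND Z) OR ((X AND Y) AND NOT Z)

The 1-rows are (0,0,1), (1,1,0). Each contributes one minterm — ¬X·¬Y·Z; X·Y·¬Z — and their disjunction is a sum-of-products form of f.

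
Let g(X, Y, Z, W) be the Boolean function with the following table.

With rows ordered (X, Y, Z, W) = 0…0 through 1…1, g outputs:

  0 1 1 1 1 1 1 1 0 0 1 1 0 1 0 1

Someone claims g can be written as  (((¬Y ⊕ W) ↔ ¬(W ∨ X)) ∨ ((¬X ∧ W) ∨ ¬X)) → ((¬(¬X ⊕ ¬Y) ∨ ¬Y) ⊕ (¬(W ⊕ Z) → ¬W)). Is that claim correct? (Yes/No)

Evaluate (((¬Y ⊕ W) ↔ ¬(W ∨ X)) ∨ ((¬X ∧ W) ∨ ¬X)) → ((¬(¬X ⊕ ¬Y) ∨ ¬Y) ⊕ (¬(W ⊕ Z) → ¬W)) on each row and compare to g:
  X=0, Y=0, Z=0, W=0: formula gives 0, g = 0 ✓
  X=0, Y=0, Z=0, W=1: formula gives 0, but g = 1 ✗
A single disagreement suffices: at (0,0,0,1) they differ, so the formula does not compute g.

No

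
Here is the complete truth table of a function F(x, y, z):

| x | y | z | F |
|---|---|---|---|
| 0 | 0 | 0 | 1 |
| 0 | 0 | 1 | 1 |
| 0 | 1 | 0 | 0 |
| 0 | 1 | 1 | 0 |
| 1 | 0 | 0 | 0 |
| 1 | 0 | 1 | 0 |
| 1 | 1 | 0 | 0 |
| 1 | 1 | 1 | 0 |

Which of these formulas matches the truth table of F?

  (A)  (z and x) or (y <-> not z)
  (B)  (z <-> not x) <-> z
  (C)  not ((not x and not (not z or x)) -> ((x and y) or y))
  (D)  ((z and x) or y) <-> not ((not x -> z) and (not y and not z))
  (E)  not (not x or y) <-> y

(A): at (0,0,0) it gives 0, but F = 1 — eliminated.
(B): at (0,1,0) it gives 1, but F = 0 — eliminated.
(C): at (0,0,0) it gives 0, but F = 1 — eliminated.
(D): at (0,0,0) it gives 0, but F = 1 — eliminated.
That leaves (E). Evaluating it on every row reproduces the table of F exactly.

E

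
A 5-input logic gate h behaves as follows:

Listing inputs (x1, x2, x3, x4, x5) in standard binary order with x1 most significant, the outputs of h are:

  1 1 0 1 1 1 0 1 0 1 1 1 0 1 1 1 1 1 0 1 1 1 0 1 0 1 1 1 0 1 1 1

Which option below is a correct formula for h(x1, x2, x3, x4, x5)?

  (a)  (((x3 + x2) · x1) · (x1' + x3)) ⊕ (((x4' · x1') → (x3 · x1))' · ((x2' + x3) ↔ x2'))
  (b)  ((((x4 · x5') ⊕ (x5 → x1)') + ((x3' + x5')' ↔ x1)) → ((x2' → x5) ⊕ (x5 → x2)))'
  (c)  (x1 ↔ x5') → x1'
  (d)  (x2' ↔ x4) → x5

d

(a): at (0,0,0,1,1) it gives 0, but h = 1 — eliminated.
(b): at (0,0,0,0,0) it gives 0, but h = 1 — eliminated.
(c): at (0,0,0,1,0) it gives 1, but h = 0 — eliminated.
That leaves (d). Evaluating it on every row reproduces the table of h exactly.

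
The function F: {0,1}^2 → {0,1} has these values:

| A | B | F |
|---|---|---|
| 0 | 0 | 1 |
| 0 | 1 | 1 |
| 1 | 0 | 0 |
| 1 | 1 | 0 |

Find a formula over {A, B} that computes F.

The output is the negation of A.

F(A, B) = A'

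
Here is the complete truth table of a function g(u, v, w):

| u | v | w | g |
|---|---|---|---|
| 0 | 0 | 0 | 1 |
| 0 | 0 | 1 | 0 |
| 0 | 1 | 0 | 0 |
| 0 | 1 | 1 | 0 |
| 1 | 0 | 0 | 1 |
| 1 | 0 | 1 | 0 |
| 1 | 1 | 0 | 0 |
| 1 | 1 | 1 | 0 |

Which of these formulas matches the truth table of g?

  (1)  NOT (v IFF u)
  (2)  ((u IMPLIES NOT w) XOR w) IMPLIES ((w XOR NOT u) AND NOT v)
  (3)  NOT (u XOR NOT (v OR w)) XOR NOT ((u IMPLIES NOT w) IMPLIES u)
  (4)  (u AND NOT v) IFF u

3

(1) fails at (0,0,0): the formula yields 0, g is 1.
(2) fails at (0,0,1): the formula yields 1, g is 0.
(4) fails at (0,0,1): the formula yields 1, g is 0.
Only (3) survives; checking it on all 8 rows confirms it matches g.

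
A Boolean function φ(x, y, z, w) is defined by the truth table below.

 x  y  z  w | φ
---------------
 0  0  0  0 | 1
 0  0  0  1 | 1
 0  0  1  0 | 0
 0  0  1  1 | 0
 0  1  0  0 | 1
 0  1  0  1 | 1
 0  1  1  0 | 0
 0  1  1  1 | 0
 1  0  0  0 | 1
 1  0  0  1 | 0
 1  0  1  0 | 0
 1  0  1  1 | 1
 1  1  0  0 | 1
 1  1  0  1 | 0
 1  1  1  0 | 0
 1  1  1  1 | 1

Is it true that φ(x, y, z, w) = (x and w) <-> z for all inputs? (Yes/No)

Check the formula against φ row by row:
  x=0, y=0, z=0, w=0: formula gives 1, φ = 1 ✓
  x=0, y=0, z=0, w=1: formula gives 1, φ = 1 ✓
  x=0, y=0, z=1, w=0: formula gives 0, φ = 0 ✓
  x=0, y=0, z=1, w=1: formula gives 0, φ = 0 ✓
  …and likewise for the remaining 12 rows.
All 16 rows match — the expression computes φ exactly.

Yes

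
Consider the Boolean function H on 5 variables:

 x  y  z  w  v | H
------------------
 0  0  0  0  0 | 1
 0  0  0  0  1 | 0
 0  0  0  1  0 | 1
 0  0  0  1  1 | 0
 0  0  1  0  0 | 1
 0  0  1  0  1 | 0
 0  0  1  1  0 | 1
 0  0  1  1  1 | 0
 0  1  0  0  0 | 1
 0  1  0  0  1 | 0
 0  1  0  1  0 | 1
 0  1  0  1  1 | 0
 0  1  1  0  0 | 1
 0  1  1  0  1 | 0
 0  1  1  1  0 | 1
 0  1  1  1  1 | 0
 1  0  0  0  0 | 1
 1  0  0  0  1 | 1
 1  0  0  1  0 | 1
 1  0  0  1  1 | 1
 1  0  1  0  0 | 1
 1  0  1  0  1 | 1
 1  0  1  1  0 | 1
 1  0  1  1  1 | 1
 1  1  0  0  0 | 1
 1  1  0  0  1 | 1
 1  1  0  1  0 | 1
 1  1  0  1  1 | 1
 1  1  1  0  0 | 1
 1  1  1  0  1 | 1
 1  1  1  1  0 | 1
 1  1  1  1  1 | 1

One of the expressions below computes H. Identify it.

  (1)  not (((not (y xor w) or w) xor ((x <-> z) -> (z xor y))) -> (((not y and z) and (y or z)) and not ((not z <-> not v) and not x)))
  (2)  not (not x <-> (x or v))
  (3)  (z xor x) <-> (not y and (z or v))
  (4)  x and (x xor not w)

(1): at (0,0,0,0,1) it gives 1, but H = 0 — eliminated.
(3): at (0,0,1,0,1) it gives 1, but H = 0 — eliminated.
(4): at (0,0,0,0,0) it gives 0, but H = 1 — eliminated.
Only (2) survives; checking it on all 32 rows confirms it matches H.

2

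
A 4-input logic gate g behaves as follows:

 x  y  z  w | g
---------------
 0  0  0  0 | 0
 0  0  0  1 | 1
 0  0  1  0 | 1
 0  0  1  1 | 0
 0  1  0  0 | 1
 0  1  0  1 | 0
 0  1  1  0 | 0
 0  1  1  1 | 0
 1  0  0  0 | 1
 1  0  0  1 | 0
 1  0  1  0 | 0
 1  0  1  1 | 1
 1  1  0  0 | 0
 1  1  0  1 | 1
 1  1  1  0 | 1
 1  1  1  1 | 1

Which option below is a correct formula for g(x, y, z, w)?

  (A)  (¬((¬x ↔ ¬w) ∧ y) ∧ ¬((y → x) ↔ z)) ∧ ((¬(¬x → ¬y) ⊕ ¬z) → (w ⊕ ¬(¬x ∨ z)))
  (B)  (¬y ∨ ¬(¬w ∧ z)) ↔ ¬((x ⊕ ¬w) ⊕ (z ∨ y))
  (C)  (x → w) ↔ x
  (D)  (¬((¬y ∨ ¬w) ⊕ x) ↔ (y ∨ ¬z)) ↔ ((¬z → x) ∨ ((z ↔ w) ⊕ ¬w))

(A) disagrees with g on (0,0,1,0) (formula → 0, table → 1); rule it out.
(C) disagrees with g on (0,0,0,1) (formula → 0, table → 1); rule it out.
(D) disagrees with g on (0,0,0,0) (formula → 1, table → 0); rule it out.
Only (B) survives; checking it on all 16 rows confirms it matches g.

B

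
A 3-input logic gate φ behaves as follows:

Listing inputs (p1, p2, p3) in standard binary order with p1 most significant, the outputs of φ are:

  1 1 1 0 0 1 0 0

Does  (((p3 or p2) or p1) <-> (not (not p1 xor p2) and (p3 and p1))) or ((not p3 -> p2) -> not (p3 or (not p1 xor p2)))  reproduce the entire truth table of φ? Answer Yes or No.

No

Check the formula against φ row by row:
  p1=0, p2=0, p3=0: formula gives 1, φ = 1 ✓
  p1=0, p2=0, p3=1: formula gives 0, but φ = 1 ✗
A single disagreement suffices: at (0,0,1) they differ, so the formula does not compute φ.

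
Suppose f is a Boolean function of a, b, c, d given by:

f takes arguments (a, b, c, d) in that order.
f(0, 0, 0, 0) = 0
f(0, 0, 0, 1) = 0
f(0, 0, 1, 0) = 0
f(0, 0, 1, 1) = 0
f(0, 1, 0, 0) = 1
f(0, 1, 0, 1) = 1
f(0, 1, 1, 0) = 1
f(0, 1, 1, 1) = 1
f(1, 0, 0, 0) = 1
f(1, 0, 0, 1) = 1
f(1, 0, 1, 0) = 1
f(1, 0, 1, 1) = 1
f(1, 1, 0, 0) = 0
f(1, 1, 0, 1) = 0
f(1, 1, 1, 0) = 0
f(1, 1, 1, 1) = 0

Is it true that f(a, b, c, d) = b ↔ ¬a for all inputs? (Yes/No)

Check the formula against f row by row:
  a=0, b=0, c=0, d=0: formula gives 0, f = 0 ✓
  a=0, b=0, c=0, d=1: formula gives 0, f = 0 ✓
  a=0, b=0, c=1, d=0: formula gives 0, f = 0 ✓
  a=0, b=0, c=1, d=1: formula gives 0, f = 0 ✓
  … (the remaining 12 rows also agree.)
No disagreement on any input; they are logically equivalent.

Yes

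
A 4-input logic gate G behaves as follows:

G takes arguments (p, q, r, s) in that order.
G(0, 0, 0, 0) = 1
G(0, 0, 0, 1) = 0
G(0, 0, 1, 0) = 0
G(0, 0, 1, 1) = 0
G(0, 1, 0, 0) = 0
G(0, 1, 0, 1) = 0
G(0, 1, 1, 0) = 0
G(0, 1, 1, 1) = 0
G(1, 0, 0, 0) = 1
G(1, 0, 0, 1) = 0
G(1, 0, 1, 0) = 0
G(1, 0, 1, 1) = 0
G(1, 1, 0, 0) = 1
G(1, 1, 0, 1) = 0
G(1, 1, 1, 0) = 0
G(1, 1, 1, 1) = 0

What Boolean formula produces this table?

Collect the rows where G=1 — (0,0,0,0), (1,0,0,0), (1,1,0,0) — and write one minterm per row: ¬p·¬q·¬r·¬s, p·¬q·¬r·¬s, p·q·¬r·¬s. Their union (logical OR) reproduces the table exactly.

G(p, q, r, s) = ((((not p and not q) and not r) and not s) or (((p and not q) and not r) and not s)) or (((p and q) and not r) and not s)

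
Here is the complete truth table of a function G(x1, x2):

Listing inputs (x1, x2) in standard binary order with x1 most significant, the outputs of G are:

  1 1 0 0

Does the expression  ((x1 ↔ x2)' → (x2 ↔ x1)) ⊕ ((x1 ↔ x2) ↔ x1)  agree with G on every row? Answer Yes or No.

Yes

Test each input against both G and the formula:
  x1=0, x2=0: formula gives 1, G = 1 ✓
  x1=0, x2=1: formula gives 1, G = 1 ✓
  x1=1, x2=0: formula gives 0, G = 0 ✓
  x1=1, x2=1: formula gives 0, G = 0 ✓
Every row agrees, so the formula is equivalent.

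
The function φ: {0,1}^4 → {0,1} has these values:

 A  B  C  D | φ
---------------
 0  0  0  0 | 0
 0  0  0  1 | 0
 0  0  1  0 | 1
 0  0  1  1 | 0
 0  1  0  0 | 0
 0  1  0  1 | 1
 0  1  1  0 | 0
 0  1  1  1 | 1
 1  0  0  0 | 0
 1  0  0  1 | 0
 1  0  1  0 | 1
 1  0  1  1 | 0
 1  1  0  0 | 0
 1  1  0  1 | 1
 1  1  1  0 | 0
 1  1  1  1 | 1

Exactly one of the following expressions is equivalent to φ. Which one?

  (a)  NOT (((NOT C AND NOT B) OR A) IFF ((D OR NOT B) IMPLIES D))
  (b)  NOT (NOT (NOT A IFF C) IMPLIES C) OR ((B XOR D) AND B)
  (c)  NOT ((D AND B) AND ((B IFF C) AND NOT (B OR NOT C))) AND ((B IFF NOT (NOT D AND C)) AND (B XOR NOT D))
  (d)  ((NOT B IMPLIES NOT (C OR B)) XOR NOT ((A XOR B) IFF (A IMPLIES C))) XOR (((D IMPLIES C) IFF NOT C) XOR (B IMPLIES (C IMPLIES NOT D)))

(a) disagrees with φ on (0,0,0,0) (formula → 1, table → 0); rule it out.
(b) disagrees with φ on (0,0,0,0) (formula → 1, table → 0); rule it out.
(d) disagrees with φ on (0,0,0,1) (formula → 1, table → 0); rule it out.
Only (c) survives; checking it on all 16 rows confirms it matches φ.

c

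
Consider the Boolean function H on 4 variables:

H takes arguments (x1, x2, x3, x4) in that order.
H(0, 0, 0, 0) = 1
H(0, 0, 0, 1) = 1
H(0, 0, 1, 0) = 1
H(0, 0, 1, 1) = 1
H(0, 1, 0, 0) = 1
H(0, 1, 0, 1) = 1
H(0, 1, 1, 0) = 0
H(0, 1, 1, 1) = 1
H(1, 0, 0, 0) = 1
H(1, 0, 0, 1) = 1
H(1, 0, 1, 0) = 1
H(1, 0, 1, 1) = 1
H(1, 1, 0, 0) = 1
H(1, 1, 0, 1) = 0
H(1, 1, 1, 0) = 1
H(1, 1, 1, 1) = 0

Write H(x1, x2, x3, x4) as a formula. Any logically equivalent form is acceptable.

H(x1, x2, x3, x4) = ¬(((((¬x1 ∧ x2) ∧ x3) ∧ ¬x4) ∨ (((x1 ∧ x2) ∧ ¬x3) ∧ x4)) ∨ (((x1 ∧ x2) ∧ x3) ∧ x4))

The 0-rows are (0,1,1,0), (1,1,0,1), (1,1,1,1). Take each as a conjunction (¬x1·x2·x3·¬x4, x1·x2·¬x3·x4, x1·x2·x3·x4), form their disjunction, and complement — that gives a formula that is 1 everywhere H is.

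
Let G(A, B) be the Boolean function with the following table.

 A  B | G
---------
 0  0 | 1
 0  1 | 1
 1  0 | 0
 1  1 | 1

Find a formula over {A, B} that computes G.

G(A, B) = ~(A & ~B)

G is 0 on exactly one input, (1,0), whose minterm is A·¬B. So G is the negation of that single conjunction.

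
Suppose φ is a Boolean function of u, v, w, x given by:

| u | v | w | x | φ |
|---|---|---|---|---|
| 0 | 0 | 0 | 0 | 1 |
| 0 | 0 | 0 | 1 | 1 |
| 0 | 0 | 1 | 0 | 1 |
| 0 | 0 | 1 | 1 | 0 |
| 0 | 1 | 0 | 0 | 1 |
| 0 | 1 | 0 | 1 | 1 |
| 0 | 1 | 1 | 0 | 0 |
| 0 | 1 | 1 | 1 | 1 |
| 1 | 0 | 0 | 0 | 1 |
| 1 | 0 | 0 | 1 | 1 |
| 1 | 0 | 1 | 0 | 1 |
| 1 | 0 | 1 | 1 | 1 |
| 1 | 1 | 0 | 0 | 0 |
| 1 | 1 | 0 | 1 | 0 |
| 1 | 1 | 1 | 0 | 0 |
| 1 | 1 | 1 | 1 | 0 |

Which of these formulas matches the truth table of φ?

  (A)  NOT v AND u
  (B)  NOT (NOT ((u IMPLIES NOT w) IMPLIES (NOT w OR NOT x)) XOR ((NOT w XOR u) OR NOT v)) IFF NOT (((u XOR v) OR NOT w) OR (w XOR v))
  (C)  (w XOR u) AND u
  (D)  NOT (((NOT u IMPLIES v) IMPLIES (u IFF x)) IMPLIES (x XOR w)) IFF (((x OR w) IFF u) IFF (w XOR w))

(A): at (0,0,0,0) it gives 0, but φ = 1 — eliminated.
(C): at (0,0,0,0) it gives 0, but φ = 1 — eliminated.
(D): at (0,0,0,0) it gives 0, but φ = 1 — eliminated.
That leaves (B). Evaluating it on every row reproduces the table of φ exactly.

B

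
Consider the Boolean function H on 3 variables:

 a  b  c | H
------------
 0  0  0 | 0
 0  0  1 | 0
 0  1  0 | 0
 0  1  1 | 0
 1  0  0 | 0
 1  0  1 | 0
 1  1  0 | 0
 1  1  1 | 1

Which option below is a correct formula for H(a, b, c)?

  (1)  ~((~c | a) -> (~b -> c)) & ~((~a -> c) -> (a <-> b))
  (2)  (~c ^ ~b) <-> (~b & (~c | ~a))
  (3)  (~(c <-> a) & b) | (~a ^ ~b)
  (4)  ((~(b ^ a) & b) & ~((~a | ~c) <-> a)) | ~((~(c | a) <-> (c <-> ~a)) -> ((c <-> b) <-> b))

4

(1) fails at (1,0,0): the formula yields 1, H is 0.
(2) fails at (0,0,1): the formula yields 1, H is 0.
(3) fails at (0,1,0): the formula yields 1, H is 0.
(4) is the remaining candidate, and it agrees with H on all 8 inputs.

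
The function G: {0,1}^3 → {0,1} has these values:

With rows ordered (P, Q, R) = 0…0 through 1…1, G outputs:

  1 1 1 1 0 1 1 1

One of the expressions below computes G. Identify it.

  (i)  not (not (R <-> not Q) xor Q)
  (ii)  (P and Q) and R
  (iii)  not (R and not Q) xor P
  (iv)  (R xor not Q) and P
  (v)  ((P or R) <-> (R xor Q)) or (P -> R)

v

(i) fails at (0,0,0): the formula yields 0, G is 1.
(ii) fails at (0,0,0): the formula yields 0, G is 1.
(iii) fails at (0,0,1): the formula yields 0, G is 1.
(iv) fails at (0,0,0): the formula yields 0, G is 1.
That leaves (v). Evaluating it on every row reproduces the table of G exactly.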